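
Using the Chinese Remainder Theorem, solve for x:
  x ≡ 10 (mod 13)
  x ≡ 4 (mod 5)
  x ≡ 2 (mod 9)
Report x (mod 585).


Moduli 13, 5, 9 are pairwise coprime; by CRT there is a unique solution modulo M = 13 · 5 · 9 = 585.
Solve pairwise, accumulating the modulus:
  Start with x ≡ 10 (mod 13).
  Combine with x ≡ 4 (mod 5): since gcd(13, 5) = 1, we get a unique residue mod 65.
    Write x = 10 + 13·t and substitute into x ≡ 4 (mod 5): 13·t ≡ 4 − 10 = -6 (mod 5).
    Reduce coefficients mod 5: 3·t ≡ 4 (mod 5).
    The inverse of 3 mod 5 is 2 (since 3·2 = 6 = 1·5 + 1), so t ≡ 2·4 = 8 ≡ 3 (mod 5).
    Then x = 10 + 13·3 = 49, valid modulo lcm(13, 5) = 65: x ≡ 49 (mod 65).
  Combine with x ≡ 2 (mod 9): since gcd(65, 9) = 1, we get a unique residue mod 585.
    Write x = 49 + 65·t and substitute into x ≡ 2 (mod 9): 65·t ≡ 2 − 49 = -47 (mod 9).
    Reduce coefficients mod 9: 2·t ≡ 7 (mod 9).
    The inverse of 2 mod 9 is 5 (since 2·5 = 10 = 1·9 + 1), so t ≡ 5·7 = 35 ≡ 8 (mod 9).
    Then x = 49 + 65·8 = 569, valid modulo lcm(65, 9) = 585: x ≡ 569 (mod 585).
Verify: 569 mod 13 = 10 ✓, 569 mod 5 = 4 ✓, 569 mod 9 = 2 ✓.

x ≡ 569 (mod 585).


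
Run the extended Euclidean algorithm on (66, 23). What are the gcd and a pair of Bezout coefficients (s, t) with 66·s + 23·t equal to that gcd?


Euclidean algorithm on (66, 23) — divide until remainder is 0:
  66 = 2 · 23 + 20
  23 = 1 · 20 + 3
  20 = 6 · 3 + 2
  3 = 1 · 2 + 1
  2 = 2 · 1 + 0
gcd(66, 23) = 1.
Track Bezout coefficients alongside the remainders: start with r₀ = 66 = a·1 + b·0 (s = 1, t = 0) and r₁ = 23 = a·0 + b·1 (s = 0, t = 1); each new remainder r_{k+1} = r_{k-1} − q_k·r_k inherits s_{k+1} = s_{k-1} − q_k·s_k, t_{k+1} = t_{k-1} − q_k·t_k, so r_k = a·s_k + b·t_k at every step:
  q = 2: r = 20, s = 1 − 2·0 = 1, t = 0 − 2·1 = -2  (check: 66·1 + 23·(-2) = 20)
  q = 1: r = 3, s = 0 − 1·1 = -1, t = 1 − 1·(-2) = 3  (check: 66·(-1) + 23·3 = 3)
  q = 6: r = 2, s = 1 − 6·(-1) = 7, t = -2 − 6·3 = -20  (check: 66·7 + 23·(-20) = 2)
  q = 1: r = 1, s = -1 − 1·7 = -8, t = 3 − 1·(-20) = 23  (check: 66·(-8) + 23·23 = 1)
The row with r = 1 (the gcd) gives the Bezout coefficients s = -8, t = 23.
Result: 66 · (-8) + 23 · (23) = 1.

gcd(66, 23) = 1; s = -8, t = 23 (check: 66·(-8) + 23·23 = 1).


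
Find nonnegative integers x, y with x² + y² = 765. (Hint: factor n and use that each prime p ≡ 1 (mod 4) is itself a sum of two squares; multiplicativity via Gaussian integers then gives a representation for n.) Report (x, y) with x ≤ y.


Step 1: Factor n = 765 = 3^2 · 5 · 17.
Step 2: Check the mod-4 condition on each prime factor: 3 ≡ 3 (mod 4), exponent 2 (must be even); 5 ≡ 1 (mod 4), exponent 1; 17 ≡ 1 (mod 4), exponent 1.
All primes ≡ 3 (mod 4) appear to even exponent (or don't appear), so by the two-squares theorem n IS expressible as a sum of two squares.
Step 3: Build a representation. Group n = k² · m with k = 3 and m = 5 · 17 = 85 (a product of primes ≡ 1 (mod 4)); a representation of m scales to one of n via (k·x)² + (k·y)² = k²(x² + y²). Each prime p ≡ 1 (mod 4) is itself a sum of two squares; find a² by testing p − a² for a perfect square:
  5: 5 − 1² = 4 = 2² ⇒ 5 = 1² + 2².
  17: 17 − 1² = 16 = 4² ⇒ 17 = 1² + 4².
  Combine using the Brahmagupta–Fibonacci identity (a² + b²)(c² + d²) = (ac − bd)² + (ad + bc)² = (ac + bd)² + (ad − bc)²:
  5 · 17 = 85: from (1² + 2²)(1² + 4²), take (1·1 − 2·4, 1·4 + 2·1) = (1 − 8, 4 + 2) = (-7, 6); dropping signs (only squares matter) gives (7, 6); check 7² + 6² = 49 + 36 = 85 ✓.
  Scale by k = 3: (3·7, 3·6) = (21, 18).
Step 4: Order so x ≤ y and verify: 18² + 21² = 324 + 441 = 765 = n. ✓

n = 765 = 18² + 21² (one valid representation with x ≤ y).


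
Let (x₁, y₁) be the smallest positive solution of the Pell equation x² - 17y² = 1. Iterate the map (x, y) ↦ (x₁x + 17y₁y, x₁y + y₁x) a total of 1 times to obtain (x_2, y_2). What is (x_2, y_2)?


Step 1: Find the fundamental solution (x₁, y₁) of x² - 17y² = 1.
  Expand √17 as a continued fraction. a₀ = ⌊√17⌋ = 4; iterate m_{k+1} = d_k·a_k − m_k, d_{k+1} = (17 − m_{k+1}²)/d_k, a_{k+1} = ⌊(a₀ + m_{k+1})/d_{k+1}⌋ (starting m₀ = 0, d₀ = 1), with convergents p_k = a_k·p_{k-1} + p_{k-2}, q_k = a_k·q_{k-1} + q_{k-2} (p₋₁ = 1, q₋₁ = 0):
  k = 0: a₀ = 4; p₀/q₀ = 4/1; p₀² − 17·q₀² = 16 − 17 = -1.
  k = 1: m = 4, d = 1, a = ⌊(4 + 4)/1⌋ = 8; p/q = (8·4 + 1)/(8·1 + 0) = 33/8; p² − 17·q² = 1089 − 1088 = 1.
  The first convergent with p² − 17·q² = 1 gives the fundamental solution (x₁, y₁) = (33, 8).
Step 2: Apply the recurrence (x_{n+1}, y_{n+1}) = (x₁x_n + 17y₁y_n, x₁y_n + y₁x_n) repeatedly.
  From (x_1, y_1) = (33, 8): x_2 = 33·33 + 17·8·8 = 2177; y_2 = 33·8 + 8·33 = 528.
Step 3: Verify x_2² - 17·y_2² = 4739329 - 4739328 = 1 (should be 1). ✓

(x_1, y_1) = (33, 8); (x_2, y_2) = (2177, 528).


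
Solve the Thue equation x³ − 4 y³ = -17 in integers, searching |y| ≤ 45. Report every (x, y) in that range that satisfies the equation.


The equation is x³ - 4y³ = -17. For fixed y, x³ = 4·y³ − 17, so a solution requires the RHS to be a perfect cube.
Strategy: iterate y from -45 to 45, compute RHS = 4·y³ − 17, and check whether it is a (positive or negative) perfect cube.
Check small values of y:
  y = 0: RHS = -17 is not a perfect cube.
  y = 1: RHS = -13 is not a perfect cube.
  y = -1: RHS = -21 is not a perfect cube.
  y = 2: RHS = 15 is not a perfect cube.
  y = -2: RHS = -49 is not a perfect cube.
  y = 3: RHS = 91 is not a perfect cube.
  y = -3: RHS = -125 = (-5)³ ⇒ x = -5 works.
Continuing the search up to |y| = 45 finds no further solutions beyond those listed.
Collected solutions: (-5, -3).

Solutions (with |y| ≤ 45): (-5, -3).


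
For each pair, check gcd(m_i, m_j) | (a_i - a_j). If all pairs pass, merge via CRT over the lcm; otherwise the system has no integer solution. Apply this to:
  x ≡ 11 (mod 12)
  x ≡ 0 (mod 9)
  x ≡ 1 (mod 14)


Moduli 12, 9, 14 are not pairwise coprime, so CRT works modulo lcm(m_i) when all pairwise compatibility conditions hold.
Pairwise compatibility: gcd(m_i, m_j) must divide a_i - a_j for every pair.
Merge one congruence at a time:
  Start: x ≡ 11 (mod 12).
  Combine with x ≡ 0 (mod 9): gcd(12, 9) = 3, and 0 - 11 = -11 is NOT divisible by 3.
    ⇒ system is inconsistent (no integer solution).

No solution (the system is inconsistent).


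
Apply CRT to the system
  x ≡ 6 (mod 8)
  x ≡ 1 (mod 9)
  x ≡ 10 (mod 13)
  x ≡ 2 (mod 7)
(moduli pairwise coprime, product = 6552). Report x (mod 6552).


Product of moduli M = 8 · 9 · 13 · 7 = 6552.
Merge one congruence at a time:
  Start: x ≡ 6 (mod 8).
  Combine with x ≡ 1 (mod 9); new modulus lcm = 72.
    Write x = 6 + 8·t and substitute into x ≡ 1 (mod 9): 8·t ≡ 1 − 6 = -5 (mod 9).
    Reduce coefficients mod 9: 8·t ≡ 4 (mod 9).
    The inverse of 8 mod 9 is 8 (since 8·8 = 64 = 7·9 + 1), so t ≡ 8·4 = 32 ≡ 5 (mod 9).
    Then x = 6 + 8·5 = 46, valid modulo lcm(8, 9) = 72: x ≡ 46 (mod 72).
  Combine with x ≡ 10 (mod 13); new modulus lcm = 936.
    Write x = 46 + 72·t and substitute into x ≡ 10 (mod 13): 72·t ≡ 10 − 46 = -36 (mod 13).
    Reduce coefficients mod 13: 7·t ≡ 3 (mod 13).
    The inverse of 7 mod 13 is 2 (since 7·2 = 14 = 1·13 + 1), so t ≡ 2·3 = 6 ≡ 6 (mod 13).
    Then x = 46 + 72·6 = 478, valid modulo lcm(72, 13) = 936: x ≡ 478 (mod 936).
  Combine with x ≡ 2 (mod 7); new modulus lcm = 6552.
    Write x = 478 + 936·t and substitute into x ≡ 2 (mod 7): 936·t ≡ 2 − 478 = -476 (mod 7).
    Reduce coefficients mod 7: 5·t ≡ 0 (mod 7).
    The inverse of 5 mod 7 is 3 (since 5·3 = 15 = 2·7 + 1), so t ≡ 3·0 = 0 ≡ 0 (mod 7).
    Then x = 478 + 936·0 = 478, valid modulo lcm(936, 7) = 6552: x ≡ 478 (mod 6552).
Verify against each original: 478 mod 8 = 6, 478 mod 9 = 1, 478 mod 13 = 10, 478 mod 7 = 2.

x ≡ 478 (mod 6552).


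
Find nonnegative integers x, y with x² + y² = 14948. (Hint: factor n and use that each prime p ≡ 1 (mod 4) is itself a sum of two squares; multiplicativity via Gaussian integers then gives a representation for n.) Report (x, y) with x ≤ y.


Step 1: Factor n = 14948 = 2^2 · 37 · 101.
Step 2: Check the mod-4 condition on each prime factor: 2 = 2 (special); 37 ≡ 1 (mod 4), exponent 1; 101 ≡ 1 (mod 4), exponent 1.
All primes ≡ 3 (mod 4) appear to even exponent (or don't appear), so by the two-squares theorem n IS expressible as a sum of two squares.
Step 3: Build a representation. Group n = k² · m with k = 2 and m = 37 · 101 = 3737 (a product of primes ≡ 1 (mod 4)); a representation of m scales to one of n via (k·x)² + (k·y)² = k²(x² + y²). Each prime p ≡ 1 (mod 4) is itself a sum of two squares; find a² by testing p − a² for a perfect square:
  37: 37 − 1² = 36 = 6² ⇒ 37 = 1² + 6².
  101: 101 − 1² = 100 = 10² ⇒ 101 = 1² + 10².
  Combine using the Brahmagupta–Fibonacci identity (a² + b²)(c² + d²) = (ac − bd)² + (ad + bc)² = (ac + bd)² + (ad − bc)²:
  37 · 101 = 3737: from (1² + 6²)(1² + 10²), take (1·1 − 6·10, 1·10 + 6·1) = (1 − 60, 10 + 6) = (-59, 16); dropping signs (only squares matter) gives (59, 16); check 59² + 16² = 3481 + 256 = 3737 ✓.
  Scale by k = 2: (2·59, 2·16) = (118, 32).
Step 4: Order so x ≤ y and verify: 32² + 118² = 1024 + 13924 = 14948 = n. ✓

n = 14948 = 32² + 118² (one valid representation with x ≤ y).


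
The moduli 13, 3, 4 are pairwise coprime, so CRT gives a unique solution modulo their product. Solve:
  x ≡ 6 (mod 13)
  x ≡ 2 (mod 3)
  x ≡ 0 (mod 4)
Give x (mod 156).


Moduli 13, 3, 4 are pairwise coprime; by CRT there is a unique solution modulo M = 13 · 3 · 4 = 156.
Solve pairwise, accumulating the modulus:
  Start with x ≡ 6 (mod 13).
  Combine with x ≡ 2 (mod 3): since gcd(13, 3) = 1, we get a unique residue mod 39.
    Write x = 6 + 13·t and substitute into x ≡ 2 (mod 3): 13·t ≡ 2 − 6 = -4 (mod 3).
    Reduce coefficients mod 3: 1·t ≡ 2 (mod 3).
    So t ≡ 2 (mod 3).
    Then x = 6 + 13·2 = 32, valid modulo lcm(13, 3) = 39: x ≡ 32 (mod 39).
  Combine with x ≡ 0 (mod 4): since gcd(39, 4) = 1, we get a unique residue mod 156.
    Write x = 32 + 39·t and substitute into x ≡ 0 (mod 4): 39·t ≡ 0 − 32 = -32 (mod 4).
    Reduce coefficients mod 4: 3·t ≡ 0 (mod 4).
    The inverse of 3 mod 4 is 3 (since 3·3 = 9 = 2·4 + 1), so t ≡ 3·0 = 0 ≡ 0 (mod 4).
    Then x = 32 + 39·0 = 32, valid modulo lcm(39, 4) = 156: x ≡ 32 (mod 156).
Verify: 32 mod 13 = 6 ✓, 32 mod 3 = 2 ✓, 32 mod 4 = 0 ✓.

x ≡ 32 (mod 156).


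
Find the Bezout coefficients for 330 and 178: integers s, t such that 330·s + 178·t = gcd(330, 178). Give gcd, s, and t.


Euclidean algorithm on (330, 178) — divide until remainder is 0:
  330 = 1 · 178 + 152
  178 = 1 · 152 + 26
  152 = 5 · 26 + 22
  26 = 1 · 22 + 4
  22 = 5 · 4 + 2
  4 = 2 · 2 + 0
gcd(330, 178) = 2.
Track Bezout coefficients alongside the remainders: start with r₀ = 330 = a·1 + b·0 (s = 1, t = 0) and r₁ = 178 = a·0 + b·1 (s = 0, t = 1); each new remainder r_{k+1} = r_{k-1} − q_k·r_k inherits s_{k+1} = s_{k-1} − q_k·s_k, t_{k+1} = t_{k-1} − q_k·t_k, so r_k = a·s_k + b·t_k at every step:
  q = 1: r = 152, s = 1 − 1·0 = 1, t = 0 − 1·1 = -1  (check: 330·1 + 178·(-1) = 152)
  q = 1: r = 26, s = 0 − 1·1 = -1, t = 1 − 1·(-1) = 2  (check: 330·(-1) + 178·2 = 26)
  q = 5: r = 22, s = 1 − 5·(-1) = 6, t = -1 − 5·2 = -11  (check: 330·6 + 178·(-11) = 22)
  q = 1: r = 4, s = -1 − 1·6 = -7, t = 2 − 1·(-11) = 13  (check: 330·(-7) + 178·13 = 4)
  q = 5: r = 2, s = 6 − 5·(-7) = 41, t = -11 − 5·13 = -76  (check: 330·41 + 178·(-76) = 2)
The row with r = 2 (the gcd) gives the Bezout coefficients s = 41, t = -76.
Result: 330 · (41) + 178 · (-76) = 2.

gcd(330, 178) = 2; s = 41, t = -76 (check: 330·41 + 178·(-76) = 2).


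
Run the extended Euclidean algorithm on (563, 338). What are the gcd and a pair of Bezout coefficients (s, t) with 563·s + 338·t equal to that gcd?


Euclidean algorithm on (563, 338) — divide until remainder is 0:
  563 = 1 · 338 + 225
  338 = 1 · 225 + 113
  225 = 1 · 113 + 112
  113 = 1 · 112 + 1
  112 = 112 · 1 + 0
gcd(563, 338) = 1.
Track Bezout coefficients alongside the remainders: start with r₀ = 563 = a·1 + b·0 (s = 1, t = 0) and r₁ = 338 = a·0 + b·1 (s = 0, t = 1); each new remainder r_{k+1} = r_{k-1} − q_k·r_k inherits s_{k+1} = s_{k-1} − q_k·s_k, t_{k+1} = t_{k-1} − q_k·t_k, so r_k = a·s_k + b·t_k at every step:
  q = 1: r = 225, s = 1 − 1·0 = 1, t = 0 − 1·1 = -1  (check: 563·1 + 338·(-1) = 225)
  q = 1: r = 113, s = 0 − 1·1 = -1, t = 1 − 1·(-1) = 2  (check: 563·(-1) + 338·2 = 113)
  q = 1: r = 112, s = 1 − 1·(-1) = 2, t = -1 − 1·2 = -3  (check: 563·2 + 338·(-3) = 112)
  q = 1: r = 1, s = -1 − 1·2 = -3, t = 2 − 1·(-3) = 5  (check: 563·(-3) + 338·5 = 1)
The row with r = 1 (the gcd) gives the Bezout coefficients s = -3, t = 5.
Result: 563 · (-3) + 338 · (5) = 1.

gcd(563, 338) = 1; s = -3, t = 5 (check: 563·(-3) + 338·5 = 1).


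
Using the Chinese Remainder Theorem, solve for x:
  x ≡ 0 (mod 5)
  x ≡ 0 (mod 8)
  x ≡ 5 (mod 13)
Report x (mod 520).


Moduli 5, 8, 13 are pairwise coprime; by CRT there is a unique solution modulo M = 5 · 8 · 13 = 520.
Solve pairwise, accumulating the modulus:
  Start with x ≡ 0 (mod 5).
  Combine with x ≡ 0 (mod 8): since gcd(5, 8) = 1, we get a unique residue mod 40.
    Write x = 0 + 5·t and substitute into x ≡ 0 (mod 8): 5·t ≡ 0 − 0 = 0 (mod 8).
    The inverse of 5 mod 8 is 5 (since 5·5 = 25 = 3·8 + 1), so t ≡ 5·0 = 0 ≡ 0 (mod 8).
    Then x = 0 + 5·0 = 0, valid modulo lcm(5, 8) = 40: x ≡ 0 (mod 40).
  Combine with x ≡ 5 (mod 13): since gcd(40, 13) = 1, we get a unique residue mod 520.
    Write x = 0 + 40·t and substitute into x ≡ 5 (mod 13): 40·t ≡ 5 − 0 = 5 (mod 13).
    Reduce coefficients mod 13: 1·t ≡ 5 (mod 13).
    So t ≡ 5 (mod 13).
    Then x = 0 + 40·5 = 200, valid modulo lcm(40, 13) = 520: x ≡ 200 (mod 520).
Verify: 200 mod 5 = 0 ✓, 200 mod 8 = 0 ✓, 200 mod 13 = 5 ✓.

x ≡ 200 (mod 520).


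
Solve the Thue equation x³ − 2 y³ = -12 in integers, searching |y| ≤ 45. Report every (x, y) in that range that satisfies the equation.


The equation is x³ - 2y³ = -12. For fixed y, x³ = 2·y³ − 12, so a solution requires the RHS to be a perfect cube.
Strategy: iterate y from -45 to 45, compute RHS = 2·y³ − 12, and check whether it is a (positive or negative) perfect cube.
Check small values of y:
  y = 0: RHS = -12 is not a perfect cube.
  y = 1: RHS = -10 is not a perfect cube.
  y = -1: RHS = -14 is not a perfect cube.
  y = 2: RHS = 4 is not a perfect cube.
  y = -2: RHS = -28 is not a perfect cube.
  y = 3: RHS = 42 is not a perfect cube.
  y = -3: RHS = -66 is not a perfect cube.
Continuing the search up to |y| = 45 finds no solutions either.
No (x, y) in the scanned range satisfies the equation.

No integer solutions with |y| ≤ 45.


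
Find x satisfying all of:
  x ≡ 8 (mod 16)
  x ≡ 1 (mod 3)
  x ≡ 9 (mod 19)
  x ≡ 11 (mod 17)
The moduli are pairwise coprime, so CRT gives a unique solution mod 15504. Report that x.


Product of moduli M = 16 · 3 · 19 · 17 = 15504.
Merge one congruence at a time:
  Start: x ≡ 8 (mod 16).
  Combine with x ≡ 1 (mod 3); new modulus lcm = 48.
    Write x = 8 + 16·t and substitute into x ≡ 1 (mod 3): 16·t ≡ 1 − 8 = -7 (mod 3).
    Reduce coefficients mod 3: 1·t ≡ 2 (mod 3).
    So t ≡ 2 (mod 3).
    Then x = 8 + 16·2 = 40, valid modulo lcm(16, 3) = 48: x ≡ 40 (mod 48).
  Combine with x ≡ 9 (mod 19); new modulus lcm = 912.
    Write x = 40 + 48·t and substitute into x ≡ 9 (mod 19): 48·t ≡ 9 − 40 = -31 (mod 19).
    Reduce coefficients mod 19: 10·t ≡ 7 (mod 19).
    The inverse of 10 mod 19 is 2 (since 10·2 = 20 = 1·19 + 1), so t ≡ 2·7 = 14 ≡ 14 (mod 19).
    Then x = 40 + 48·14 = 712, valid modulo lcm(48, 19) = 912: x ≡ 712 (mod 912).
  Combine with x ≡ 11 (mod 17); new modulus lcm = 15504.
    Write x = 712 + 912·t and substitute into x ≡ 11 (mod 17): 912·t ≡ 11 − 712 = -701 (mod 17).
    Reduce coefficients mod 17: 11·t ≡ 13 (mod 17).
    The inverse of 11 mod 17 is 14 (since 11·14 = 154 = 9·17 + 1), so t ≡ 14·13 = 182 ≡ 12 (mod 17).
    Then x = 712 + 912·12 = 11656, valid modulo lcm(912, 17) = 15504: x ≡ 11656 (mod 15504).
Verify against each original: 11656 mod 16 = 8, 11656 mod 3 = 1, 11656 mod 19 = 9, 11656 mod 17 = 11.

x ≡ 11656 (mod 15504).


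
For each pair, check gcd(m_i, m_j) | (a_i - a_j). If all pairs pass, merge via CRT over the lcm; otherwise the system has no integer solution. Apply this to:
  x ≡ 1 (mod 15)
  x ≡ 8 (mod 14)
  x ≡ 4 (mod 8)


Moduli 15, 14, 8 are not pairwise coprime, so CRT works modulo lcm(m_i) when all pairwise compatibility conditions hold.
Pairwise compatibility: gcd(m_i, m_j) must divide a_i - a_j for every pair.
Merge one congruence at a time:
  Start: x ≡ 1 (mod 15).
  Combine with x ≡ 8 (mod 14): gcd(15, 14) = 1; 8 - 1 = 7, which IS divisible by 1, so compatible.
    Write x = 1 + 15·t and substitute into x ≡ 8 (mod 14): 15·t ≡ 8 − 1 = 7 (mod 14).
    Reduce coefficients mod 14: 1·t ≡ 7 (mod 14).
    So t ≡ 7 (mod 14).
    Then x = 1 + 15·7 = 106, valid modulo lcm(15, 14) = 210: x ≡ 106 (mod 210).
  Combine with x ≡ 4 (mod 8): gcd(210, 8) = 2; 4 - 106 = -102, which IS divisible by 2, so compatible.
    Write x = 106 + 210·t and substitute into x ≡ 4 (mod 8): 210·t ≡ 4 − 106 = -102 (mod 8).
    Divide the congruence (and modulus) by g = 2: 105·t ≡ -51 (mod 4).
    Reduce coefficients mod 4: 1·t ≡ 1 (mod 4).
    So t ≡ 1 (mod 4).
    Then x = 106 + 210·1 = 316, valid modulo lcm(210, 8) = 840: x ≡ 316 (mod 840).
Verify: 316 mod 15 = 1, 316 mod 14 = 8, 316 mod 8 = 4.

x ≡ 316 (mod 840).


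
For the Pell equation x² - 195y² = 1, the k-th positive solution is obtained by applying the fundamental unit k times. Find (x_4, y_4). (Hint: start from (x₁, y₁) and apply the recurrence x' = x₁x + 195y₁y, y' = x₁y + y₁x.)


Step 1: Find the fundamental solution (x₁, y₁) of x² - 195y² = 1.
  Expand √195 as a continued fraction. a₀ = ⌊√195⌋ = 13; iterate m_{k+1} = d_k·a_k − m_k, d_{k+1} = (195 − m_{k+1}²)/d_k, a_{k+1} = ⌊(a₀ + m_{k+1})/d_{k+1}⌋ (starting m₀ = 0, d₀ = 1), with convergents p_k = a_k·p_{k-1} + p_{k-2}, q_k = a_k·q_{k-1} + q_{k-2} (p₋₁ = 1, q₋₁ = 0):
  k = 0: a₀ = 13; p₀/q₀ = 13/1; p₀² − 195·q₀² = 169 − 195 = -26.
  k = 1: m = 13, d = 26, a = ⌊(13 + 13)/26⌋ = 1; p/q = (1·13 + 1)/(1·1 + 0) = 14/1; p² − 195·q² = 196 − 195 = 1.
  The first convergent with p² − 195·q² = 1 gives the fundamental solution (x₁, y₁) = (14, 1).
Step 2: Apply the recurrence (x_{n+1}, y_{n+1}) = (x₁x_n + 195y₁y_n, x₁y_n + y₁x_n) repeatedly.
  From (x_1, y_1) = (14, 1): x_2 = 14·14 + 195·1·1 = 391; y_2 = 14·1 + 1·14 = 28.
  From (x_2, y_2) = (391, 28): x_3 = 14·391 + 195·1·28 = 10934; y_3 = 14·28 + 1·391 = 783.
  From (x_3, y_3) = (10934, 783): x_4 = 14·10934 + 195·1·783 = 305761; y_4 = 14·783 + 1·10934 = 21896.
Step 3: Verify x_4² - 195·y_4² = 93489789121 - 93489789120 = 1 (should be 1). ✓

(x_1, y_1) = (14, 1); (x_4, y_4) = (305761, 21896).


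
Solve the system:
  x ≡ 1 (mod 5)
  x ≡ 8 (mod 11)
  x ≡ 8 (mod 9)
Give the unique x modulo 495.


Moduli 5, 11, 9 are pairwise coprime; by CRT there is a unique solution modulo M = 5 · 11 · 9 = 495.
Solve pairwise, accumulating the modulus:
  Start with x ≡ 1 (mod 5).
  Combine with x ≡ 8 (mod 11): since gcd(5, 11) = 1, we get a unique residue mod 55.
    Write x = 1 + 5·t and substitute into x ≡ 8 (mod 11): 5·t ≡ 8 − 1 = 7 (mod 11).
    The inverse of 5 mod 11 is 9 (since 5·9 = 45 = 4·11 + 1), so t ≡ 9·7 = 63 ≡ 8 (mod 11).
    Then x = 1 + 5·8 = 41, valid modulo lcm(5, 11) = 55: x ≡ 41 (mod 55).
  Combine with x ≡ 8 (mod 9): since gcd(55, 9) = 1, we get a unique residue mod 495.
    Write x = 41 + 55·t and substitute into x ≡ 8 (mod 9): 55·t ≡ 8 − 41 = -33 (mod 9).
    Reduce coefficients mod 9: 1·t ≡ 3 (mod 9).
    So t ≡ 3 (mod 9).
    Then x = 41 + 55·3 = 206, valid modulo lcm(55, 9) = 495: x ≡ 206 (mod 495).
Verify: 206 mod 5 = 1 ✓, 206 mod 11 = 8 ✓, 206 mod 9 = 8 ✓.

x ≡ 206 (mod 495).


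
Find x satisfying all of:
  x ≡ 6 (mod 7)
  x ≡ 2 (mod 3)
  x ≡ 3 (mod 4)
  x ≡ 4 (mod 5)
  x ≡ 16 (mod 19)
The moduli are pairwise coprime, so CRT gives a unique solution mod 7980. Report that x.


Product of moduli M = 7 · 3 · 4 · 5 · 19 = 7980.
Merge one congruence at a time:
  Start: x ≡ 6 (mod 7).
  Combine with x ≡ 2 (mod 3); new modulus lcm = 21.
    Write x = 6 + 7·t and substitute into x ≡ 2 (mod 3): 7·t ≡ 2 − 6 = -4 (mod 3).
    Reduce coefficients mod 3: 1·t ≡ 2 (mod 3).
    So t ≡ 2 (mod 3).
    Then x = 6 + 7·2 = 20, valid modulo lcm(7, 3) = 21: x ≡ 20 (mod 21).
  Combine with x ≡ 3 (mod 4); new modulus lcm = 84.
    Write x = 20 + 21·t and substitute into x ≡ 3 (mod 4): 21·t ≡ 3 − 20 = -17 (mod 4).
    Reduce coefficients mod 4: 1·t ≡ 3 (mod 4).
    So t ≡ 3 (mod 4).
    Then x = 20 + 21·3 = 83, valid modulo lcm(21, 4) = 84: x ≡ 83 (mod 84).
  Combine with x ≡ 4 (mod 5); new modulus lcm = 420.
    Write x = 83 + 84·t and substitute into x ≡ 4 (mod 5): 84·t ≡ 4 − 83 = -79 (mod 5).
    Reduce coefficients mod 5: 4·t ≡ 1 (mod 5).
    The inverse of 4 mod 5 is 4 (since 4·4 = 16 = 3·5 + 1), so t ≡ 4·1 = 4 ≡ 4 (mod 5).
    Then x = 83 + 84·4 = 419, valid modulo lcm(84, 5) = 420: x ≡ 419 (mod 420).
  Combine with x ≡ 16 (mod 19); new modulus lcm = 7980.
    Write x = 419 + 420·t and substitute into x ≡ 16 (mod 19): 420·t ≡ 16 − 419 = -403 (mod 19).
    Reduce coefficients mod 19: 2·t ≡ 15 (mod 19).
    The inverse of 2 mod 19 is 10 (since 2·10 = 20 = 1·19 + 1), so t ≡ 10·15 = 150 ≡ 17 (mod 19).
    Then x = 419 + 420·17 = 7559, valid modulo lcm(420, 19) = 7980: x ≡ 7559 (mod 7980).
Verify against each original: 7559 mod 7 = 6, 7559 mod 3 = 2, 7559 mod 4 = 3, 7559 mod 5 = 4, 7559 mod 19 = 16.

x ≡ 7559 (mod 7980).


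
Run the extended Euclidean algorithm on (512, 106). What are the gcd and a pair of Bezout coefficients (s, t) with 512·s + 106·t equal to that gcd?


Euclidean algorithm on (512, 106) — divide until remainder is 0:
  512 = 4 · 106 + 88
  106 = 1 · 88 + 18
  88 = 4 · 18 + 16
  18 = 1 · 16 + 2
  16 = 8 · 2 + 0
gcd(512, 106) = 2.
Track Bezout coefficients alongside the remainders: start with r₀ = 512 = a·1 + b·0 (s = 1, t = 0) and r₁ = 106 = a·0 + b·1 (s = 0, t = 1); each new remainder r_{k+1} = r_{k-1} − q_k·r_k inherits s_{k+1} = s_{k-1} − q_k·s_k, t_{k+1} = t_{k-1} − q_k·t_k, so r_k = a·s_k + b·t_k at every step:
  q = 4: r = 88, s = 1 − 4·0 = 1, t = 0 − 4·1 = -4  (check: 512·1 + 106·(-4) = 88)
  q = 1: r = 18, s = 0 − 1·1 = -1, t = 1 − 1·(-4) = 5  (check: 512·(-1) + 106·5 = 18)
  q = 4: r = 16, s = 1 − 4·(-1) = 5, t = -4 − 4·5 = -24  (check: 512·5 + 106·(-24) = 16)
  q = 1: r = 2, s = -1 − 1·5 = -6, t = 5 − 1·(-24) = 29  (check: 512·(-6) + 106·29 = 2)
The row with r = 2 (the gcd) gives the Bezout coefficients s = -6, t = 29.
Result: 512 · (-6) + 106 · (29) = 2.

gcd(512, 106) = 2; s = -6, t = 29 (check: 512·(-6) + 106·29 = 2).


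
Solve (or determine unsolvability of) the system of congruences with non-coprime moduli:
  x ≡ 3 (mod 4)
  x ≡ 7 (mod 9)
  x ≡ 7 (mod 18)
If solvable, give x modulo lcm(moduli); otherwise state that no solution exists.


Moduli 4, 9, 18 are not pairwise coprime, so CRT works modulo lcm(m_i) when all pairwise compatibility conditions hold.
Pairwise compatibility: gcd(m_i, m_j) must divide a_i - a_j for every pair.
Merge one congruence at a time:
  Start: x ≡ 3 (mod 4).
  Combine with x ≡ 7 (mod 9): gcd(4, 9) = 1; 7 - 3 = 4, which IS divisible by 1, so compatible.
    Write x = 3 + 4·t and substitute into x ≡ 7 (mod 9): 4·t ≡ 7 − 3 = 4 (mod 9).
    The inverse of 4 mod 9 is 7 (since 4·7 = 28 = 3·9 + 1), so t ≡ 7·4 = 28 ≡ 1 (mod 9).
    Then x = 3 + 4·1 = 7, valid modulo lcm(4, 9) = 36: x ≡ 7 (mod 36).
  Combine with x ≡ 7 (mod 18): gcd(36, 18) = 18; 7 - 7 = 0, which IS divisible by 18, so compatible.
    Write x = 7 + 36·t and substitute into x ≡ 7 (mod 18): 36·t ≡ 7 − 7 = 0 (mod 18).
    Divide the congruence (and modulus) by g = 18: 2·t ≡ 0 (mod 1).
    Modulo 1 every t works; take t = 0.
    Then x = 7 + 36·0 = 7, valid modulo lcm(36, 18) = 36: x ≡ 7 (mod 36).
Verify: 7 mod 4 = 3, 7 mod 9 = 7, 7 mod 18 = 7.

x ≡ 7 (mod 36).


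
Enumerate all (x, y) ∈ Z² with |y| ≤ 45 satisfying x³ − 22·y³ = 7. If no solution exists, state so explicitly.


The equation is x³ - 22y³ = 7. For fixed y, x³ = 22·y³ + 7, so a solution requires the RHS to be a perfect cube.
Strategy: iterate y from -45 to 45, compute RHS = 22·y³ + 7, and check whether it is a (positive or negative) perfect cube.
Check small values of y:
  y = 0: RHS = 7 is not a perfect cube.
  y = 1: RHS = 29 is not a perfect cube.
  y = -1: RHS = -15 is not a perfect cube.
  y = 2: RHS = 183 is not a perfect cube.
  y = -2: RHS = -169 is not a perfect cube.
  y = 3: RHS = 601 is not a perfect cube.
  y = -3: RHS = -587 is not a perfect cube.
Continuing the search up to |y| = 45 finds no solutions either.
No (x, y) in the scanned range satisfies the equation.

No integer solutions with |y| ≤ 45.


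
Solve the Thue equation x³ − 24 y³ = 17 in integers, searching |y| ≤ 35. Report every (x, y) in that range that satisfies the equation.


The equation is x³ - 24y³ = 17. For fixed y, x³ = 24·y³ + 17, so a solution requires the RHS to be a perfect cube.
Strategy: iterate y from -35 to 35, compute RHS = 24·y³ + 17, and check whether it is a (positive or negative) perfect cube.
Check small values of y:
  y = 0: RHS = 17 is not a perfect cube.
  y = 1: RHS = 41 is not a perfect cube.
  y = -1: RHS = -7 is not a perfect cube.
  y = 2: RHS = 209 is not a perfect cube.
  y = -2: RHS = -175 is not a perfect cube.
  y = 3: RHS = 665 is not a perfect cube.
  y = -3: RHS = -631 is not a perfect cube.
Continuing the search up to |y| = 35 finds no solutions either.
No (x, y) in the scanned range satisfies the equation.

No integer solutions with |y| ≤ 35.


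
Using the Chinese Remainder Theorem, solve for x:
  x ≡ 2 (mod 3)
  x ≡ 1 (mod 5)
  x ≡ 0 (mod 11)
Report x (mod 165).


Moduli 3, 5, 11 are pairwise coprime; by CRT there is a unique solution modulo M = 3 · 5 · 11 = 165.
Solve pairwise, accumulating the modulus:
  Start with x ≡ 2 (mod 3).
  Combine with x ≡ 1 (mod 5): since gcd(3, 5) = 1, we get a unique residue mod 15.
    Write x = 2 + 3·t and substitute into x ≡ 1 (mod 5): 3·t ≡ 1 − 2 = -1 (mod 5).
    Reduce coefficients mod 5: 3·t ≡ 4 (mod 5).
    The inverse of 3 mod 5 is 2 (since 3·2 = 6 = 1·5 + 1), so t ≡ 2·4 = 8 ≡ 3 (mod 5).
    Then x = 2 + 3·3 = 11, valid modulo lcm(3, 5) = 15: x ≡ 11 (mod 15).
  Combine with x ≡ 0 (mod 11): since gcd(15, 11) = 1, we get a unique residue mod 165.
    Write x = 11 + 15·t and substitute into x ≡ 0 (mod 11): 15·t ≡ 0 − 11 = -11 (mod 11).
    Reduce coefficients mod 11: 4·t ≡ 0 (mod 11).
    The inverse of 4 mod 11 is 3 (since 4·3 = 12 = 1·11 + 1), so t ≡ 3·0 = 0 ≡ 0 (mod 11).
    Then x = 11 + 15·0 = 11, valid modulo lcm(15, 11) = 165: x ≡ 11 (mod 165).
Verify: 11 mod 3 = 2 ✓, 11 mod 5 = 1 ✓, 11 mod 11 = 0 ✓.

x ≡ 11 (mod 165).


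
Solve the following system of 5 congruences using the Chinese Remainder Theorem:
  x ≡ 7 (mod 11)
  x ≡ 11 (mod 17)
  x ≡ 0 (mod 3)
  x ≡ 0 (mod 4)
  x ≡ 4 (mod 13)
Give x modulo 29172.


Product of moduli M = 11 · 17 · 3 · 4 · 13 = 29172.
Merge one congruence at a time:
  Start: x ≡ 7 (mod 11).
  Combine with x ≡ 11 (mod 17); new modulus lcm = 187.
    Write x = 7 + 11·t and substitute into x ≡ 11 (mod 17): 11·t ≡ 11 − 7 = 4 (mod 17).
    The inverse of 11 mod 17 is 14 (since 11·14 = 154 = 9·17 + 1), so t ≡ 14·4 = 56 ≡ 5 (mod 17).
    Then x = 7 + 11·5 = 62, valid modulo lcm(11, 17) = 187: x ≡ 62 (mod 187).
  Combine with x ≡ 0 (mod 3); new modulus lcm = 561.
    Write x = 62 + 187·t and substitute into x ≡ 0 (mod 3): 187·t ≡ 0 − 62 = -62 (mod 3).
    Reduce coefficients mod 3: 1·t ≡ 1 (mod 3).
    So t ≡ 1 (mod 3).
    Then x = 62 + 187·1 = 249, valid modulo lcm(187, 3) = 561: x ≡ 249 (mod 561).
  Combine with x ≡ 0 (mod 4); new modulus lcm = 2244.
    Write x = 249 + 561·t and substitute into x ≡ 0 (mod 4): 561·t ≡ 0 − 249 = -249 (mod 4).
    Reduce coefficients mod 4: 1·t ≡ 3 (mod 4).
    So t ≡ 3 (mod 4).
    Then x = 249 + 561·3 = 1932, valid modulo lcm(561, 4) = 2244: x ≡ 1932 (mod 2244).
  Combine with x ≡ 4 (mod 13); new modulus lcm = 29172.
    Write x = 1932 + 2244·t and substitute into x ≡ 4 (mod 13): 2244·t ≡ 4 − 1932 = -1928 (mod 13).
    Reduce coefficients mod 13: 8·t ≡ 9 (mod 13).
    The inverse of 8 mod 13 is 5 (since 8·5 = 40 = 3·13 + 1), so t ≡ 5·9 = 45 ≡ 6 (mod 13).
    Then x = 1932 + 2244·6 = 15396, valid modulo lcm(2244, 13) = 29172: x ≡ 15396 (mod 29172).
Verify against each original: 15396 mod 11 = 7, 15396 mod 17 = 11, 15396 mod 3 = 0, 15396 mod 4 = 0, 15396 mod 13 = 4.

x ≡ 15396 (mod 29172).


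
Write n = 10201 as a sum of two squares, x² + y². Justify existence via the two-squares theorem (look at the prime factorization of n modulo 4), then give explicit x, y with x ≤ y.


Step 1: Factor n = 10201 = 101^2.
Step 2: Check the mod-4 condition on each prime factor: 101 ≡ 1 (mod 4), exponent 2.
All primes ≡ 3 (mod 4) appear to even exponent (or don't appear), so by the two-squares theorem n IS expressible as a sum of two squares.
Step 3: Build a representation. Here n = 101 · 101 is a product of primes ≡ 1 (mod 4). Each prime p ≡ 1 (mod 4) is itself a sum of two squares; find a² by testing p − a² for a perfect square:
  101: 101 − 1² = 100 = 10² ⇒ 101 = 1² + 10².
  Combine using the Brahmagupta–Fibonacci identity (a² + b²)(c² + d²) = (ac − bd)² + (ad + bc)² = (ac + bd)² + (ad − bc)²:
  101 · 101 = 10201: from (1² + 10²)(1² + 10²), take (1·1 − 10·10, 1·10 + 10·1) = (1 − 100, 10 + 10) = (-99, 20); dropping signs (only squares matter) gives (99, 20); check 99² + 20² = 9801 + 400 = 10201 ✓.
Step 4: Order so x ≤ y and verify: 20² + 99² = 400 + 9801 = 10201 = n. ✓

n = 10201 = 20² + 99² (one valid representation with x ≤ y).


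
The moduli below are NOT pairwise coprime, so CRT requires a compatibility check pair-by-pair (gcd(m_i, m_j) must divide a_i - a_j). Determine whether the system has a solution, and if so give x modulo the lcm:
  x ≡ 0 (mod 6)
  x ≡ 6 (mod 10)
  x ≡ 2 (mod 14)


Moduli 6, 10, 14 are not pairwise coprime, so CRT works modulo lcm(m_i) when all pairwise compatibility conditions hold.
Pairwise compatibility: gcd(m_i, m_j) must divide a_i - a_j for every pair.
Merge one congruence at a time:
  Start: x ≡ 0 (mod 6).
  Combine with x ≡ 6 (mod 10): gcd(6, 10) = 2; 6 - 0 = 6, which IS divisible by 2, so compatible.
    Write x = 0 + 6·t and substitute into x ≡ 6 (mod 10): 6·t ≡ 6 − 0 = 6 (mod 10).
    Divide the congruence (and modulus) by g = 2: 3·t ≡ 3 (mod 5).
    The inverse of 3 mod 5 is 2 (since 3·2 = 6 = 1·5 + 1), so t ≡ 2·3 = 6 ≡ 1 (mod 5).
    Then x = 0 + 6·1 = 6, valid modulo lcm(6, 10) = 30: x ≡ 6 (mod 30).
  Combine with x ≡ 2 (mod 14): gcd(30, 14) = 2; 2 - 6 = -4, which IS divisible by 2, so compatible.
    Write x = 6 + 30·t and substitute into x ≡ 2 (mod 14): 30·t ≡ 2 − 6 = -4 (mod 14).
    Divide the congruence (and modulus) by g = 2: 15·t ≡ -2 (mod 7).
    Reduce coefficients mod 7: 1·t ≡ 5 (mod 7).
    So t ≡ 5 (mod 7).
    Then x = 6 + 30·5 = 156, valid modulo lcm(30, 14) = 210: x ≡ 156 (mod 210).
Verify: 156 mod 6 = 0, 156 mod 10 = 6, 156 mod 14 = 2.

x ≡ 156 (mod 210).


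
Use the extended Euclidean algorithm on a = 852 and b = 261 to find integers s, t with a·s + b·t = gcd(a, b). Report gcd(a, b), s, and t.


Euclidean algorithm on (852, 261) — divide until remainder is 0:
  852 = 3 · 261 + 69
  261 = 3 · 69 + 54
  69 = 1 · 54 + 15
  54 = 3 · 15 + 9
  15 = 1 · 9 + 6
  9 = 1 · 6 + 3
  6 = 2 · 3 + 0
gcd(852, 261) = 3.
Track Bezout coefficients alongside the remainders: start with r₀ = 852 = a·1 + b·0 (s = 1, t = 0) and r₁ = 261 = a·0 + b·1 (s = 0, t = 1); each new remainder r_{k+1} = r_{k-1} − q_k·r_k inherits s_{k+1} = s_{k-1} − q_k·s_k, t_{k+1} = t_{k-1} − q_k·t_k, so r_k = a·s_k + b·t_k at every step:
  q = 3: r = 69, s = 1 − 3·0 = 1, t = 0 − 3·1 = -3  (check: 852·1 + 261·(-3) = 69)
  q = 3: r = 54, s = 0 − 3·1 = -3, t = 1 − 3·(-3) = 10  (check: 852·(-3) + 261·10 = 54)
  q = 1: r = 15, s = 1 − 1·(-3) = 4, t = -3 − 1·10 = -13  (check: 852·4 + 261·(-13) = 15)
  q = 3: r = 9, s = -3 − 3·4 = -15, t = 10 − 3·(-13) = 49  (check: 852·(-15) + 261·49 = 9)
  q = 1: r = 6, s = 4 − 1·(-15) = 19, t = -13 − 1·49 = -62  (check: 852·19 + 261·(-62) = 6)
  q = 1: r = 3, s = -15 − 1·19 = -34, t = 49 − 1·(-62) = 111  (check: 852·(-34) + 261·111 = 3)
The row with r = 3 (the gcd) gives the Bezout coefficients s = -34, t = 111.
Result: 852 · (-34) + 261 · (111) = 3.

gcd(852, 261) = 3; s = -34, t = 111 (check: 852·(-34) + 261·111 = 3).


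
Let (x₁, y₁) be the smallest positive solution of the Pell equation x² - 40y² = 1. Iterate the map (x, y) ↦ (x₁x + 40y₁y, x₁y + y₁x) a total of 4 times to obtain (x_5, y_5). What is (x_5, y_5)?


Step 1: Find the fundamental solution (x₁, y₁) of x² - 40y² = 1.
  Expand √40 as a continued fraction. a₀ = ⌊√40⌋ = 6; iterate m_{k+1} = d_k·a_k − m_k, d_{k+1} = (40 − m_{k+1}²)/d_k, a_{k+1} = ⌊(a₀ + m_{k+1})/d_{k+1}⌋ (starting m₀ = 0, d₀ = 1), with convergents p_k = a_k·p_{k-1} + p_{k-2}, q_k = a_k·q_{k-1} + q_{k-2} (p₋₁ = 1, q₋₁ = 0):
  k = 0: a₀ = 6; p₀/q₀ = 6/1; p₀² − 40·q₀² = 36 − 40 = -4.
  k = 1: m = 6, d = 4, a = ⌊(6 + 6)/4⌋ = 3; p/q = (3·6 + 1)/(3·1 + 0) = 19/3; p² − 40·q² = 361 − 360 = 1.
  The first convergent with p² − 40·q² = 1 gives the fundamental solution (x₁, y₁) = (19, 3).
Step 2: Apply the recurrence (x_{n+1}, y_{n+1}) = (x₁x_n + 40y₁y_n, x₁y_n + y₁x_n) repeatedly.
  From (x_1, y_1) = (19, 3): x_2 = 19·19 + 40·3·3 = 721; y_2 = 19·3 + 3·19 = 114.
  From (x_2, y_2) = (721, 114): x_3 = 19·721 + 40·3·114 = 27379; y_3 = 19·114 + 3·721 = 4329.
  From (x_3, y_3) = (27379, 4329): x_4 = 19·27379 + 40·3·4329 = 1039681; y_4 = 19·4329 + 3·27379 = 164388.
  From (x_4, y_4) = (1039681, 164388): x_5 = 19·1039681 + 40·3·164388 = 39480499; y_5 = 19·164388 + 3·1039681 = 6242415.
Step 3: Verify x_5² - 40·y_5² = 1558709801289001 - 1558709801289000 = 1 (should be 1). ✓

(x_1, y_1) = (19, 3); (x_5, y_5) = (39480499, 6242415).


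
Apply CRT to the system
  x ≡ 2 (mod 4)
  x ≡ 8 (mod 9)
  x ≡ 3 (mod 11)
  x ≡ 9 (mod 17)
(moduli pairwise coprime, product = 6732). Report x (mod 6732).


Product of moduli M = 4 · 9 · 11 · 17 = 6732.
Merge one congruence at a time:
  Start: x ≡ 2 (mod 4).
  Combine with x ≡ 8 (mod 9); new modulus lcm = 36.
    Write x = 2 + 4·t and substitute into x ≡ 8 (mod 9): 4·t ≡ 8 − 2 = 6 (mod 9).
    The inverse of 4 mod 9 is 7 (since 4·7 = 28 = 3·9 + 1), so t ≡ 7·6 = 42 ≡ 6 (mod 9).
    Then x = 2 + 4·6 = 26, valid modulo lcm(4, 9) = 36: x ≡ 26 (mod 36).
  Combine with x ≡ 3 (mod 11); new modulus lcm = 396.
    Write x = 26 + 36·t and substitute into x ≡ 3 (mod 11): 36·t ≡ 3 − 26 = -23 (mod 11).
    Reduce coefficients mod 11: 3·t ≡ 10 (mod 11).
    The inverse of 3 mod 11 is 4 (since 3·4 = 12 = 1·11 + 1), so t ≡ 4·10 = 40 ≡ 7 (mod 11).
    Then x = 26 + 36·7 = 278, valid modulo lcm(36, 11) = 396: x ≡ 278 (mod 396).
  Combine with x ≡ 9 (mod 17); new modulus lcm = 6732.
    Write x = 278 + 396·t and substitute into x ≡ 9 (mod 17): 396·t ≡ 9 − 278 = -269 (mod 17).
    Reduce coefficients mod 17: 5·t ≡ 3 (mod 17).
    The inverse of 5 mod 17 is 7 (since 5·7 = 35 = 2·17 + 1), so t ≡ 7·3 = 21 ≡ 4 (mod 17).
    Then x = 278 + 396·4 = 1862, valid modulo lcm(396, 17) = 6732: x ≡ 1862 (mod 6732).
Verify against each original: 1862 mod 4 = 2, 1862 mod 9 = 8, 1862 mod 11 = 3, 1862 mod 17 = 9.

x ≡ 1862 (mod 6732).


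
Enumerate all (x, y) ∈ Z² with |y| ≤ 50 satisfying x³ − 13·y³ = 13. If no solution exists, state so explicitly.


The equation is x³ - 13y³ = 13. For fixed y, x³ = 13·y³ + 13, so a solution requires the RHS to be a perfect cube.
Strategy: iterate y from -50 to 50, compute RHS = 13·y³ + 13, and check whether it is a (positive or negative) perfect cube.
Check small values of y:
  y = 0: RHS = 13 is not a perfect cube.
  y = 1: RHS = 26 is not a perfect cube.
  y = -1: RHS = 0 = (0)³ ⇒ x = 0 works.
  y = 2: RHS = 117 is not a perfect cube.
  y = -2: RHS = -91 is not a perfect cube.
  y = 3: RHS = 364 is not a perfect cube.
  y = -3: RHS = -338 is not a perfect cube.
Continuing the search up to |y| = 50 finds no further solutions beyond those listed.
Collected solutions: (0, -1).

Solutions (with |y| ≤ 50): (0, -1).


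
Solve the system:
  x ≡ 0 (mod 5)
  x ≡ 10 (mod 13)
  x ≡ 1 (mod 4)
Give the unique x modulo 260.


Moduli 5, 13, 4 are pairwise coprime; by CRT there is a unique solution modulo M = 5 · 13 · 4 = 260.
Solve pairwise, accumulating the modulus:
  Start with x ≡ 0 (mod 5).
  Combine with x ≡ 10 (mod 13): since gcd(5, 13) = 1, we get a unique residue mod 65.
    Write x = 0 + 5·t and substitute into x ≡ 10 (mod 13): 5·t ≡ 10 − 0 = 10 (mod 13).
    The inverse of 5 mod 13 is 8 (since 5·8 = 40 = 3·13 + 1), so t ≡ 8·10 = 80 ≡ 2 (mod 13).
    Then x = 0 + 5·2 = 10, valid modulo lcm(5, 13) = 65: x ≡ 10 (mod 65).
  Combine with x ≡ 1 (mod 4): since gcd(65, 4) = 1, we get a unique residue mod 260.
    Write x = 10 + 65·t and substitute into x ≡ 1 (mod 4): 65·t ≡ 1 − 10 = -9 (mod 4).
    Reduce coefficients mod 4: 1·t ≡ 3 (mod 4).
    So t ≡ 3 (mod 4).
    Then x = 10 + 65·3 = 205, valid modulo lcm(65, 4) = 260: x ≡ 205 (mod 260).
Verify: 205 mod 5 = 0 ✓, 205 mod 13 = 10 ✓, 205 mod 4 = 1 ✓.

x ≡ 205 (mod 260).


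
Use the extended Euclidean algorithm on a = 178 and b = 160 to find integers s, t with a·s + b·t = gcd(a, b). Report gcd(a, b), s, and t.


Euclidean algorithm on (178, 160) — divide until remainder is 0:
  178 = 1 · 160 + 18
  160 = 8 · 18 + 16
  18 = 1 · 16 + 2
  16 = 8 · 2 + 0
gcd(178, 160) = 2.
Track Bezout coefficients alongside the remainders: start with r₀ = 178 = a·1 + b·0 (s = 1, t = 0) and r₁ = 160 = a·0 + b·1 (s = 0, t = 1); each new remainder r_{k+1} = r_{k-1} − q_k·r_k inherits s_{k+1} = s_{k-1} − q_k·s_k, t_{k+1} = t_{k-1} − q_k·t_k, so r_k = a·s_k + b·t_k at every step:
  q = 1: r = 18, s = 1 − 1·0 = 1, t = 0 − 1·1 = -1  (check: 178·1 + 160·(-1) = 18)
  q = 8: r = 16, s = 0 − 8·1 = -8, t = 1 − 8·(-1) = 9  (check: 178·(-8) + 160·9 = 16)
  q = 1: r = 2, s = 1 − 1·(-8) = 9, t = -1 − 1·9 = -10  (check: 178·9 + 160·(-10) = 2)
The row with r = 2 (the gcd) gives the Bezout coefficients s = 9, t = -10.
Result: 178 · (9) + 160 · (-10) = 2.

gcd(178, 160) = 2; s = 9, t = -10 (check: 178·9 + 160·(-10) = 2).


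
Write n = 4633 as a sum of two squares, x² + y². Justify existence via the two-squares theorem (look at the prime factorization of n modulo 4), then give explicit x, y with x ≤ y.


Step 1: Factor n = 4633 = 41 · 113.
Step 2: Check the mod-4 condition on each prime factor: 41 ≡ 1 (mod 4), exponent 1; 113 ≡ 1 (mod 4), exponent 1.
All primes ≡ 3 (mod 4) appear to even exponent (or don't appear), so by the two-squares theorem n IS expressible as a sum of two squares.
Step 3: Build a representation. Here n = 41 · 113 is a product of primes ≡ 1 (mod 4). Each prime p ≡ 1 (mod 4) is itself a sum of two squares; find a² by testing p − a² for a perfect square:
  41: 41 − 1² = 40, 41 − 2² = 37, 41 − 3² = 32, 41 − 4² = 25 = 5² ⇒ 41 = 4² + 5².
  113: 113 − 1² = 112, 113 − 2² = 109, 113 − 3² = 104, 113 − 4² = 97, 113 − 5² = 88, 113 − 6² = 77, 113 − 7² = 64 = 8² ⇒ 113 = 7² + 8².
  Combine using the Brahmagupta–Fibonacci identity (a² + b²)(c² + d²) = (ac − bd)² + (ad + bc)² = (ac + bd)² + (ad − bc)²:
  41 · 113 = 4633: from (4² + 5²)(7² + 8²), take (4·7 − 5·8, 4·8 + 5·7) = (28 − 40, 32 + 35) = (-12, 67); dropping signs (only squares matter) gives (12, 67); check 12² + 67² = 144 + 4489 = 4633 ✓.
Step 4: Order so x ≤ y and verify: 12² + 67² = 144 + 4489 = 4633 = n. ✓

n = 4633 = 12² + 67² (one valid representation with x ≤ y).
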